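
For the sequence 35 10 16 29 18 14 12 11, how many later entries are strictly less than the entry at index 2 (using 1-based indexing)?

0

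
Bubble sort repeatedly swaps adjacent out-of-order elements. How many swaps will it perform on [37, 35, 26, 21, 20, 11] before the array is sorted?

The minimum number of adjacent swaps to sort an array equals its inversion count, since every such swap removes exactly one inversion.
Count inversions — for each element, later elements that are smaller:
37: 35, 26, 21, 20, 11 → 5
35: 26, 21, 20, 11 → 4
26: 21, 20, 11 → 3
21: 20, 11 → 2
20: 11 → 1
11: none → 0
Total inversions: 5 + 4 + 3 + 2 + 1 + 0 = 15

15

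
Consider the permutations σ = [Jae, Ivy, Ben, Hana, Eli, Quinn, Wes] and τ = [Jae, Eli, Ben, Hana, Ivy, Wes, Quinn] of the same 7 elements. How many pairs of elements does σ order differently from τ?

Assign each item its position (1..7) in the first ordering, then rewrite the second ordering as that position sequence:
positions: Jae→1, Ivy→2, Ben→3, Hana→4, Eli→5, Quinn→6, Wes→7
second ordering as positions: [1, 5, 3, 4, 2, 7, 6]
Discordant pairs = inversions in this position sequence.
1: 0
5: 3, 4, 2 → 3
3: 2 → 1
4: 2 → 1
2: 0
7: 6 → 1
6: 0
Total: 0 + 3 + 1 + 1 + 0 + 1 + 0 = 6

6 discordant pairs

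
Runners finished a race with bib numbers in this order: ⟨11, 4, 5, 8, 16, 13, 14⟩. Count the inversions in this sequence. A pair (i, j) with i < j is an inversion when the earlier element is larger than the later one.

Inversions: 5

Inversion pairs (indices are 0-based):
(0,1): 11 > 4
(0,2): 11 > 5
(0,3): 11 > 8
(4,5): 16 > 13
(4,6): 16 > 14
That's 5 pairs.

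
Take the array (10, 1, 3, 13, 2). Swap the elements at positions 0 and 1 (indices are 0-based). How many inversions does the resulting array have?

4

Positions 0 and 1 hold 10 and 1; after swapping, the array is [1, 10, 3, 13, 2].
Sweep left to right; for each value list the smaller values that follow it:
1: 0
10: 2
3: 1
13: 1
2: 0
Sum: 0 + 2 + 1 + 1 + 0 = 4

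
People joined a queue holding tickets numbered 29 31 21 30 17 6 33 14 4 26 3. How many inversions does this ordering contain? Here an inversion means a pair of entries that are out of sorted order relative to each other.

Sweep left to right; for each value list the smaller values that follow it:
29 → 21, 17, 6, 14, 4, 26, 3 → 7
31 → 21, 30, 17, 6, 14, 4, 26, 3 → 8
21 → 17, 6, 14, 4, 3 → 5
30 → 17, 6, 14, 4, 26, 3 → 6
17 → 6, 14, 4, 3 → 4
6 → 4, 3 → 2
33 → 14, 4, 26, 3 → 4
14 → 4, 3 → 2
4 → 3 → 1
26 → 3 → 1
3 → none → 0
Sum: 7 + 8 + 5 + 6 + 4 + 2 + 4 + 2 + 1 + 1 + 0 = 40

Inversions: 40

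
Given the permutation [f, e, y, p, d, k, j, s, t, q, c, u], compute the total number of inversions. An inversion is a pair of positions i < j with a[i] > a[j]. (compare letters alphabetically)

27

Sweep left to right; for each value list the smaller values that follow it:
f → e, d, c → 3
e → d, c → 2
y → p, d, k, j, s, t, q, c, u → 9
p → d, k, j, c → 4
d → c → 1
k → j, c → 2
j → c → 1
s → q, c → 2
t → q, c → 2
q → c → 1
c → none → 0
u → none → 0
Sum: 3 + 2 + 9 + 4 + 1 + 2 + 1 + 2 + 2 + 1 + 0 + 0 = 27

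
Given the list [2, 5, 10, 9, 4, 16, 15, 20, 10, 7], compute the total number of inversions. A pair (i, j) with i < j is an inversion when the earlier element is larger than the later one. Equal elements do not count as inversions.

Element-by-element contributions:
2 → none → 0
5 → 4 → 1
10 → 9, 4, 7 → 3
9 → 4, 7 → 2
4 → none → 0
16 → 15, 10, 7 → 3
15 → 10, 7 → 2
20 → 10, 7 → 2
10 → 7 → 1
7 → none → 0
Sum: 0 + 1 + 3 + 2 + 0 + 3 + 2 + 2 + 1 + 0 = 14

14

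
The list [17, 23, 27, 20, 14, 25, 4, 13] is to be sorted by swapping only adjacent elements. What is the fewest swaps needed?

19

Each adjacent swap fixes exactly one inversion, so the minimum swap count equals the number of inversions.
Count inversions — for each element, later elements that are smaller:
17: 14, 4, 13 → 3
23: 20, 14, 4, 13 → 4
27: 20, 14, 25, 4, 13 → 5
20: 14, 4, 13 → 3
14: 4, 13 → 2
25: 4, 13 → 2
4: none → 0
13: none → 0
Total inversions: 3 + 4 + 5 + 3 + 2 + 2 + 0 + 0 = 19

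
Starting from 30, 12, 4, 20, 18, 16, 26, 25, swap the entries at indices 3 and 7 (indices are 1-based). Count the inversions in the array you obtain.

19

Positions 3 and 7 hold 4 and 26; after swapping, the array is [30, 12, 26, 20, 18, 16, 4, 25].
Count, for each position, how many later elements it exceeds:
30: 7
12: 1
26: 5
20: 3
18: 2
16: 1
4: 0
25: 0
Sum: 7 + 1 + 5 + 3 + 2 + 1 + 0 + 0 = 19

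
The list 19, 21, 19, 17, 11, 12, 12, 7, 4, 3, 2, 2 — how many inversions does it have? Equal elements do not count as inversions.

60 out-of-order pairs

Element-by-element contributions:
19: 9
21: 10
19: 9
17: 8
11: 5
12: 5
12: 5
7: 4
4: 3
3: 2
2: 0
2: 0
Sum: 9 + 10 + 9 + 8 + 5 + 5 + 5 + 4 + 3 + 2 + 0 + 0 = 60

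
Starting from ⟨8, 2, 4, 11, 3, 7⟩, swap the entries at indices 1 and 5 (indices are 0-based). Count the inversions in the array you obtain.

12

Positions 1 and 5 hold 2 and 7; after swapping, the array is [8, 7, 4, 11, 3, 2].
Element-by-element contributions:
8: 4
7: 3
4: 2
11: 2
3: 1
2: 0
Sum: 4 + 3 + 2 + 2 + 1 + 0 = 12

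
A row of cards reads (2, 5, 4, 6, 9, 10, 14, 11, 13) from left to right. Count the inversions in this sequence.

3

For each element, count later entries that are smaller:
2: 0
5: 1
4: 0
6: 0
9: 0
10: 0
14: 2
11: 0
13: 0
Sum: 0 + 1 + 0 + 0 + 0 + 0 + 2 + 0 + 0 = 3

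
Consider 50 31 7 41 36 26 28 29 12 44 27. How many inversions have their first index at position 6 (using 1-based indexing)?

The element at index 6 is 26.
Elements after it: 28, 29, 12, 44, 27
Those smaller than 26: 12

1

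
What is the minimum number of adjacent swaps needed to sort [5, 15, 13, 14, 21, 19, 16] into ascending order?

Each adjacent swap fixes exactly one inversion, so the minimum swap count equals the number of inversions.
Count inversions — for each element, later elements that are smaller:
5: none → 0
15: 13, 14 → 2
13: none → 0
14: none → 0
21: 19, 16 → 2
19: 16 → 1
16: none → 0
Total inversions: 0 + 2 + 0 + 0 + 2 + 1 + 0 = 5

5 adjacent swaps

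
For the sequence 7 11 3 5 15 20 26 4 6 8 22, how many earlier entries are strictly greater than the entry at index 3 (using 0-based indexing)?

2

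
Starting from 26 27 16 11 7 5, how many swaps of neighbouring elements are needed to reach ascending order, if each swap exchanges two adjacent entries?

14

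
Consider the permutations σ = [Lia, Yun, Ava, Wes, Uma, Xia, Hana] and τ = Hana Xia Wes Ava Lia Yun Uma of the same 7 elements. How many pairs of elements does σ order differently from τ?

16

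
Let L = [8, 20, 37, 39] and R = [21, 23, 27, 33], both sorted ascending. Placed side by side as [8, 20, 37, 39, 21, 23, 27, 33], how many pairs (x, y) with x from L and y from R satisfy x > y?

8 cross-inversions

For each element r of the right run, count left-run elements greater than r:
r = 21: 37, 39 → 2
r = 23: 37, 39 → 2
r = 27: 37, 39 → 2
r = 33: 37, 39 → 2
Cross-inversions: 2 + 2 + 2 + 2 = 8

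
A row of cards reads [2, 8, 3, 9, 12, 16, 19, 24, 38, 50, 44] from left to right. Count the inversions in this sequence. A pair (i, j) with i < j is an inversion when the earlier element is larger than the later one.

2

Sweep left to right; for each value list the smaller values that follow it:
2 → none → 0
8 → 3 → 1
3 → none → 0
9 → none → 0
12 → none → 0
16 → none → 0
19 → none → 0
24 → none → 0
38 → none → 0
50 → 44 → 1
44 → none → 0
Sum: 0 + 1 + 0 + 0 + 0 + 0 + 0 + 0 + 0 + 1 + 0 = 2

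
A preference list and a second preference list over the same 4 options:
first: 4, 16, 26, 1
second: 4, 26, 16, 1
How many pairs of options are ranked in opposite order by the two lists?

Assign each item its position (1..4) in the first ordering, then rewrite the second ordering as that position sequence:
positions: 4→1, 16→2, 26→3, 1→4
second ordering as positions: [1, 3, 2, 4]
Discordant pairs = inversions in this position sequence.
1: 0
3: 2 → 1
2: 0
4: 0
Total: 0 + 1 + 0 + 0 = 1

1 pair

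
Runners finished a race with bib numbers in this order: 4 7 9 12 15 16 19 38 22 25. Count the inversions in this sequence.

Sweep left to right; for each value list the smaller values that follow it:
4 → none → 0
7 → none → 0
9 → none → 0
12 → none → 0
15 → none → 0
16 → none → 0
19 → none → 0
38 → 22, 25 → 2
22 → none → 0
25 → none → 0
Sum: 0 + 0 + 0 + 0 + 0 + 0 + 0 + 2 + 0 + 0 = 2

2 out-of-order pairs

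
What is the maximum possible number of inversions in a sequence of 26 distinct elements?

325

The maximum occurs when the array is in strictly decreasing order: every one of the C(26, 2) pairs is inverted.
C(26, 2) = 26·25/2 = 325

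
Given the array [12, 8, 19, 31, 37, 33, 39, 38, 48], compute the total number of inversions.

3

Sweep left to right; for each value list the smaller values that follow it:
12: 1
8: 0
19: 0
31: 0
37: 1
33: 0
39: 1
38: 0
48: 0
Sum: 1 + 0 + 0 + 0 + 1 + 0 + 1 + 0 + 0 = 3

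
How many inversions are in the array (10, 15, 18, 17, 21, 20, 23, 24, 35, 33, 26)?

Element-by-element contributions:
10: 0
15: 0
18: 1
17: 0
21: 1
20: 0
23: 0
24: 0
35: 2
33: 1
26: 0
Sum: 0 + 0 + 1 + 0 + 1 + 0 + 0 + 0 + 2 + 1 + 0 = 5

Inversions: 5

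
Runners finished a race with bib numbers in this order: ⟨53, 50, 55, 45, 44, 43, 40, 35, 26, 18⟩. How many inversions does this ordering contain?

There are 43 out-of-order pairs.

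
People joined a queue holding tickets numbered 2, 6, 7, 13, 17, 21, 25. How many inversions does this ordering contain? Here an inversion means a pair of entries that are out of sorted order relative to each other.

0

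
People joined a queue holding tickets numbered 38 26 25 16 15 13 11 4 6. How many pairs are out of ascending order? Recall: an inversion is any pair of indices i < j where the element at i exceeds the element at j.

35 out-of-order pairs

For each element, count later entries that are smaller:
38 → 26, 25, 16, 15, 13, 11, 4, 6 → 8
26 → 25, 16, 15, 13, 11, 4, 6 → 7
25 → 16, 15, 13, 11, 4, 6 → 6
16 → 15, 13, 11, 4, 6 → 5
15 → 13, 11, 4, 6 → 4
13 → 11, 4, 6 → 3
11 → 4, 6 → 2
4 → none → 0
6 → none → 0
Sum: 8 + 7 + 6 + 5 + 4 + 3 + 2 + 0 + 0 = 35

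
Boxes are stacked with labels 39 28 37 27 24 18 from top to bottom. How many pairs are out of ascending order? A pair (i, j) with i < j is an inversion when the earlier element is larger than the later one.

14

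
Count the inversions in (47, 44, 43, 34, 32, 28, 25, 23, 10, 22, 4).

Element-by-element contributions:
47 → 44, 43, 34, 32, 28, 25, 23, 10, 22, 4 → 10
44 → 43, 34, 32, 28, 25, 23, 10, 22, 4 → 9
43 → 34, 32, 28, 25, 23, 10, 22, 4 → 8
34 → 32, 28, 25, 23, 10, 22, 4 → 7
32 → 28, 25, 23, 10, 22, 4 → 6
28 → 25, 23, 10, 22, 4 → 5
25 → 23, 10, 22, 4 → 4
23 → 10, 22, 4 → 3
10 → 4 → 1
22 → 4 → 1
4 → none → 0
Sum: 10 + 9 + 8 + 7 + 6 + 5 + 4 + 3 + 1 + 1 + 0 = 54

54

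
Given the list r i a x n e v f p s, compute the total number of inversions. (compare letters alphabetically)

20 inversions

Count, for each position, how many later elements it exceeds:
r: 6
i: 3
a: 0
x: 6
n: 2
e: 0
v: 3
f: 0
p: 0
s: 0
Sum: 6 + 3 + 0 + 6 + 2 + 0 + 3 + 0 + 0 + 0 = 20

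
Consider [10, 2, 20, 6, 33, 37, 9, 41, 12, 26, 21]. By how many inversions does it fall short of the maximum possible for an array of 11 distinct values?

Maximum inversions for 11 distinct elements is C(11, 2) = 11·10/2 = 55.
Current inversions — for each element, count later smaller elements:
10: 3
2: 0
20: 3
6: 0
33: 4
37: 4
9: 0
41: 3
12: 0
26: 1
21: 0
Current total: 3 + 0 + 3 + 0 + 4 + 4 + 0 + 3 + 0 + 1 + 0 = 18
Shortfall: 55 − 18 = 37

37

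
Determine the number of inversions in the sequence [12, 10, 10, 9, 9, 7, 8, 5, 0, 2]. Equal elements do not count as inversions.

Sweep left to right; for each value list the smaller values that follow it:
12 → 10, 10, 9, 9, 7, 8, 5, 0, 2 → 9
10 → 9, 9, 7, 8, 5, 0, 2 → 7
10 → 9, 9, 7, 8, 5, 0, 2 → 7
9 → 7, 8, 5, 0, 2 → 5
9 → 7, 8, 5, 0, 2 → 5
7 → 5, 0, 2 → 3
8 → 5, 0, 2 → 3
5 → 0, 2 → 2
0 → none → 0
2 → none → 0
Sum: 9 + 7 + 7 + 5 + 5 + 3 + 3 + 2 + 0 + 0 = 41

41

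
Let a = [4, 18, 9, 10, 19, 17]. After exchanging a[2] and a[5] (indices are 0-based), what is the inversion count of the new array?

7 inversions

Positions 2 and 5 hold 9 and 17; after swapping, the array is [4, 18, 17, 10, 19, 9].
Count, for each position, how many later elements it exceeds:
4: 0
18: 3
17: 2
10: 1
19: 1
9: 0
Sum: 0 + 3 + 2 + 1 + 1 + 0 = 7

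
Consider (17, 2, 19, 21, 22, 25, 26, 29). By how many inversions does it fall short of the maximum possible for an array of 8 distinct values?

27 inversions short

Maximum inversions for 8 distinct elements is C(8, 2) = 8·7/2 = 28.
Current inversions — for each element, count later smaller elements:
17: 1
2: 0
19: 0
21: 0
22: 0
25: 0
26: 0
29: 0
Current total: 1 + 0 + 0 + 0 + 0 + 0 + 0 + 0 = 1
Shortfall: 28 − 1 = 27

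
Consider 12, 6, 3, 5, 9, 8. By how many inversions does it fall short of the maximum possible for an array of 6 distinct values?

7 inversions short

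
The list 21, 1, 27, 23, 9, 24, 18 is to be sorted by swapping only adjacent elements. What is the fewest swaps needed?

Each adjacent swap fixes exactly one inversion, so the minimum swap count equals the number of inversions.
Count inversions — for each element, later elements that are smaller:
21: 1, 9, 18 → 3
1: none → 0
27: 23, 9, 24, 18 → 4
23: 9, 18 → 2
9: none → 0
24: 18 → 1
18: none → 0
Total inversions: 3 + 0 + 4 + 2 + 0 + 1 + 0 = 10

There are 10 swaps.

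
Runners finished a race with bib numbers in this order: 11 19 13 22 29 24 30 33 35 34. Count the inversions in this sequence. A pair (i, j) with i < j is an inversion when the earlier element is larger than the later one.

For each element, count later entries that are smaller:
11 → none → 0
19 → 13 → 1
13 → none → 0
22 → none → 0
29 → 24 → 1
24 → none → 0
30 → none → 0
33 → none → 0
35 → 34 → 1
34 → none → 0
Sum: 0 + 1 + 0 + 0 + 1 + 0 + 0 + 0 + 1 + 0 = 3

There are 3 inversions.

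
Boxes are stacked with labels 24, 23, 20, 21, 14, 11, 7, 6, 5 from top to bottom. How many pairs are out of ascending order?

For each element, count later entries that are smaller:
24: 8
23: 7
20: 5
21: 5
14: 4
11: 3
7: 2
6: 1
5: 0
Sum: 8 + 7 + 5 + 5 + 4 + 3 + 2 + 1 + 0 = 35

There are 35 out-of-order pairs.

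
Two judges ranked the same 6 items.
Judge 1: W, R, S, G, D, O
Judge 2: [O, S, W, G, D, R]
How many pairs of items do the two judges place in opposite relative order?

9

Assign each item its position (1..6) in the first ordering, then rewrite the second ordering as that position sequence:
positions: W→1, R→2, S→3, G→4, D→5, O→6
second ordering as positions: [6, 3, 1, 4, 5, 2]
Discordant pairs = inversions in this position sequence.
6: 3, 1, 4, 5, 2 → 5
3: 1, 2 → 2
1: 0
4: 2 → 1
5: 2 → 1
2: 0
Total: 5 + 2 + 0 + 1 + 1 + 0 = 9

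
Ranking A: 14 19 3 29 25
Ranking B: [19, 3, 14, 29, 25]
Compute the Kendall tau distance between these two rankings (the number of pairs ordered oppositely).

2

Assign each item its position (1..5) in the first ordering, then rewrite the second ordering as that position sequence:
positions: 14→1, 19→2, 3→3, 29→4, 25→5
second ordering as positions: [2, 3, 1, 4, 5]
Discordant pairs = inversions in this position sequence.
2: 1 → 1
3: 1 → 1
1: 0
4: 0
5: 0
Total: 1 + 1 + 0 + 0 + 0 = 2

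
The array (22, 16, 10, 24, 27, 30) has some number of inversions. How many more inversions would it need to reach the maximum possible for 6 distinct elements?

12

Maximum inversions for 6 distinct elements is C(6, 2) = 6·5/2 = 15.
Current inversions — for each element, count later smaller elements:
22: 2
16: 1
10: 0
24: 0
27: 0
30: 0
Current total: 2 + 1 + 0 + 0 + 0 + 0 = 3
Shortfall: 15 − 3 = 12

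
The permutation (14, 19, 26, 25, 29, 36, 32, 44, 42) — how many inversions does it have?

For each element, count later entries that are smaller:
14 → none → 0
19 → none → 0
26 → 25 → 1
25 → none → 0
29 → none → 0
36 → 32 → 1
32 → none → 0
44 → 42 → 1
42 → none → 0
Sum: 0 + 0 + 1 + 0 + 0 + 1 + 0 + 1 + 0 = 3

Inversions: 3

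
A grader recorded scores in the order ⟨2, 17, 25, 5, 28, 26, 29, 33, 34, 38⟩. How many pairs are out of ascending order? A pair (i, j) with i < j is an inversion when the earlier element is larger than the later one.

3

Count, for each position, how many later elements it exceeds:
2: 0
17: 1
25: 1
5: 0
28: 1
26: 0
29: 0
33: 0
34: 0
38: 0
Sum: 0 + 1 + 1 + 0 + 1 + 0 + 0 + 0 + 0 + 0 = 3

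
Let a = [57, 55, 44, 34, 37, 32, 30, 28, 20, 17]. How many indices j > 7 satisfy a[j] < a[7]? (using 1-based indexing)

The element at index 7 is 30.
Elements after it: 28, 20, 17
Those smaller than 30: 28, 20, 17

3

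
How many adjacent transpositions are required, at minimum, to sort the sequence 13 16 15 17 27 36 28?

2

Minimum adjacent swaps = number of inversions (each swap of adjacent out-of-order elements removes one inversion and no swap can remove more).
Count inversions — for each element, later elements that are smaller:
13: none → 0
16: 15 → 1
15: none → 0
17: none → 0
27: none → 0
36: 28 → 1
28: none → 0
Total inversions: 0 + 1 + 0 + 0 + 0 + 1 + 0 = 2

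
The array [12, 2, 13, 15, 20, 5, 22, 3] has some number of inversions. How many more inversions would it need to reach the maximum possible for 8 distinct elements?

Maximum inversions for 8 distinct elements is C(8, 2) = 8·7/2 = 28.
Current inversions — for each element, count later smaller elements:
12: 3
2: 0
13: 2
15: 2
20: 2
5: 1
22: 1
3: 0
Current total: 3 + 0 + 2 + 2 + 2 + 1 + 1 + 0 = 11
Shortfall: 28 − 11 = 17

17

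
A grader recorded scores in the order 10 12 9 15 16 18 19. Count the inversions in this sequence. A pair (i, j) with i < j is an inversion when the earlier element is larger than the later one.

Count, for each position, how many later elements it exceeds:
10 → 9 → 1
12 → 9 → 1
9 → none → 0
15 → none → 0
16 → none → 0
18 → none → 0
19 → none → 0
Sum: 1 + 1 + 0 + 0 + 0 + 0 + 0 = 2

There are 2 inversions.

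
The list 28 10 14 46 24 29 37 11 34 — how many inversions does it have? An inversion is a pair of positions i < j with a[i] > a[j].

There are 14 out-of-order pairs.

Sweep left to right; for each value list the smaller values that follow it:
28: 4
10: 0
14: 1
46: 5
24: 1
29: 1
37: 2
11: 0
34: 0
Sum: 4 + 0 + 1 + 5 + 1 + 1 + 2 + 0 + 0 = 14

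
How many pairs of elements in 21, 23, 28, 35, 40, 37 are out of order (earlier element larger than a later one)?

For each element, count later entries that are smaller:
21 → none → 0
23 → none → 0
28 → none → 0
35 → none → 0
40 → 37 → 1
37 → none → 0
Sum: 0 + 0 + 0 + 0 + 1 + 0 = 1

1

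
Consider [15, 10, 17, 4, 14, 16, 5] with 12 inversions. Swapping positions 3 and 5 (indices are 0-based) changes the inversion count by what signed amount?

Positions 3 and 5 hold 4 and 16; after swapping, the array is [15, 10, 17, 16, 14, 4, 5].
Count, for each position, how many later elements it exceeds:
15: 4
10: 2
17: 4
16: 3
14: 2
4: 0
5: 0
Sum: 4 + 2 + 4 + 3 + 2 + 0 + 0 = 15
Change: 15 − 12 = +3

+3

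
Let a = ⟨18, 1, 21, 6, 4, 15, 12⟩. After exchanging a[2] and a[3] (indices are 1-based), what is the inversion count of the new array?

Positions 2 and 3 hold 1 and 21; after swapping, the array is [18, 21, 1, 6, 4, 15, 12].
Count, for each position, how many later elements it exceeds:
18: 5
21: 5
1: 0
6: 1
4: 0
15: 1
12: 0
Sum: 5 + 5 + 0 + 1 + 0 + 1 + 0 = 12

12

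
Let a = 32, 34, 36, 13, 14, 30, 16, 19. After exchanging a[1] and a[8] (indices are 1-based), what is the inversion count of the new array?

Positions 1 and 8 hold 32 and 19; after swapping, the array is [19, 34, 36, 13, 14, 30, 16, 32].
Element-by-element contributions:
19 → 13, 14, 16 → 3
34 → 13, 14, 30, 16, 32 → 5
36 → 13, 14, 30, 16, 32 → 5
13 → none → 0
14 → none → 0
30 → 16 → 1
16 → none → 0
32 → none → 0
Sum: 3 + 5 + 5 + 0 + 0 + 1 + 0 + 0 = 14

14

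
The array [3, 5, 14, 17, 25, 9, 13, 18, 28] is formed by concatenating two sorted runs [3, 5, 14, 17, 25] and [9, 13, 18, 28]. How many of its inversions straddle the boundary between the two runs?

7

For each element r of the right run, count left-run elements greater than r:
r = 9: 14, 17, 25 → 3
r = 13: 14, 17, 25 → 3
r = 18: 25 → 1
r = 28: none → 0
Cross-inversions: 3 + 3 + 1 + 0 = 7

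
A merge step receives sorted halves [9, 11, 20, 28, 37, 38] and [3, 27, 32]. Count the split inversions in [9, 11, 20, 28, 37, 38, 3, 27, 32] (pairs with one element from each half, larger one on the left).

11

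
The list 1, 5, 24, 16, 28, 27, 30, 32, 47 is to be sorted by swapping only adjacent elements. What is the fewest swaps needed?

Minimum adjacent swaps = number of inversions (each swap of adjacent out-of-order elements removes one inversion and no swap can remove more).
Count inversions — for each element, later elements that are smaller:
1: none → 0
5: none → 0
24: 16 → 1
16: none → 0
28: 27 → 1
27: none → 0
30: none → 0
32: none → 0
47: none → 0
Total inversions: 0 + 0 + 1 + 0 + 1 + 0 + 0 + 0 + 0 = 2

There are 2 adjacent swaps.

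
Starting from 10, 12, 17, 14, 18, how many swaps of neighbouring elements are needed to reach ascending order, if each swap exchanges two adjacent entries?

1 swap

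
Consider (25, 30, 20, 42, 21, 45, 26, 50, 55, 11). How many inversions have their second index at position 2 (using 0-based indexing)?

The element at index 2 is 20.
Elements before it: 25, 30
Those larger than 20: 25, 30

2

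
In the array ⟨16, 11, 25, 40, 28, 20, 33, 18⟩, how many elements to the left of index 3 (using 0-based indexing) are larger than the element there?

0

The element at index 3 is 40.
Elements before it: 16, 11, 25
None of them are larger than 40.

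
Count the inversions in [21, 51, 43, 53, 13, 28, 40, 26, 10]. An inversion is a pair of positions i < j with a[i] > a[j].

24

Count, for each position, how many later elements it exceeds:
21 → 13, 10 → 2
51 → 43, 13, 28, 40, 26, 10 → 6
43 → 13, 28, 40, 26, 10 → 5
53 → 13, 28, 40, 26, 10 → 5
13 → 10 → 1
28 → 26, 10 → 2
40 → 26, 10 → 2
26 → 10 → 1
10 → none → 0
Sum: 2 + 6 + 5 + 5 + 1 + 2 + 2 + 1 + 0 = 24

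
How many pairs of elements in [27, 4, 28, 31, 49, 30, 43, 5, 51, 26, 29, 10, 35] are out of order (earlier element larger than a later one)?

34 inversions

Count, for each position, how many later elements it exceeds:
27 → 4, 5, 26, 10 → 4
4 → none → 0
28 → 5, 26, 10 → 3
31 → 30, 5, 26, 29, 10 → 5
49 → 30, 43, 5, 26, 29, 10, 35 → 7
30 → 5, 26, 29, 10 → 4
43 → 5, 26, 29, 10, 35 → 5
5 → none → 0
51 → 26, 29, 10, 35 → 4
26 → 10 → 1
29 → 10 → 1
10 → none → 0
35 → none → 0
Sum: 4 + 0 + 3 + 5 + 7 + 4 + 5 + 0 + 4 + 1 + 1 + 0 + 0 = 34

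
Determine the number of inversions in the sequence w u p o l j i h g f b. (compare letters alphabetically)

55 out-of-order pairs

Sweep left to right; for each value list the smaller values that follow it:
w: 10
u: 9
p: 8
o: 7
l: 6
j: 5
i: 4
h: 3
g: 2
f: 1
b: 0
Sum: 10 + 9 + 8 + 7 + 6 + 5 + 4 + 3 + 2 + 1 + 0 = 55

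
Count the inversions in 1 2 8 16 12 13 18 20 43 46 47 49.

Out-of-order pairs: 2

Count, for each position, how many later elements it exceeds:
1 → none → 0
2 → none → 0
8 → none → 0
16 → 12, 13 → 2
12 → none → 0
13 → none → 0
18 → none → 0
20 → none → 0
43 → none → 0
46 → none → 0
47 → none → 0
49 → none → 0
Sum: 0 + 0 + 0 + 2 + 0 + 0 + 0 + 0 + 0 + 0 + 0 + 0 = 2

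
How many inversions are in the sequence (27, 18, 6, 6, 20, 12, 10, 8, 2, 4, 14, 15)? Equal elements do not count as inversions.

Element-by-element contributions:
27 → 18, 6, 6, 20, 12, 10, 8, 2, 4, 14, 15 → 11
18 → 6, 6, 12, 10, 8, 2, 4, 14, 15 → 9
6 → 2, 4 → 2
6 → 2, 4 → 2
20 → 12, 10, 8, 2, 4, 14, 15 → 7
12 → 10, 8, 2, 4 → 4
10 → 8, 2, 4 → 3
8 → 2, 4 → 2
2 → none → 0
4 → none → 0
14 → none → 0
15 → none → 0
Sum: 11 + 9 + 2 + 2 + 7 + 4 + 3 + 2 + 0 + 0 + 0 + 0 = 40

40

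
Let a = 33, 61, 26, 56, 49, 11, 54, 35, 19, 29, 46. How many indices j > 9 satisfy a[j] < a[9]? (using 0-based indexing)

The element at index 9 is 29.
Elements after it: 46
None of them are smaller than 29.

0 such elements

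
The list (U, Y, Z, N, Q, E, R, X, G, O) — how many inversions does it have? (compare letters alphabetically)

29

Sweep left to right; for each value list the smaller values that follow it:
U → N, Q, E, R, G, O → 6
Y → N, Q, E, R, X, G, O → 7
Z → N, Q, E, R, X, G, O → 7
N → E, G → 2
Q → E, G, O → 3
E → none → 0
R → G, O → 2
X → G, O → 2
G → none → 0
O → none → 0
Sum: 6 + 7 + 7 + 2 + 3 + 0 + 2 + 2 + 0 + 0 = 29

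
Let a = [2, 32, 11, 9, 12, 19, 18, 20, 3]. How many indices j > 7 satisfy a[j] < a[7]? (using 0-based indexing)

1

The element at index 7 is 20.
Elements after it: 3
Those smaller than 20: 3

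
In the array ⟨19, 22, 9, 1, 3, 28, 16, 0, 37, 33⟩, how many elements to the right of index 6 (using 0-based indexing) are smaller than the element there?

1 such element

The element at index 6 is 16.
Elements after it: 0, 37, 33
Those smaller than 16: 0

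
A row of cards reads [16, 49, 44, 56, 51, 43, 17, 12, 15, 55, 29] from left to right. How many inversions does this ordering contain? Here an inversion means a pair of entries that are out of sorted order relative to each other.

Inversions: 32

Element-by-element contributions:
16 → 12, 15 → 2
49 → 44, 43, 17, 12, 15, 29 → 6
44 → 43, 17, 12, 15, 29 → 5
56 → 51, 43, 17, 12, 15, 55, 29 → 7
51 → 43, 17, 12, 15, 29 → 5
43 → 17, 12, 15, 29 → 4
17 → 12, 15 → 2
12 → none → 0
15 → none → 0
55 → 29 → 1
29 → none → 0
Sum: 2 + 6 + 5 + 7 + 5 + 4 + 2 + 0 + 0 + 1 + 0 = 32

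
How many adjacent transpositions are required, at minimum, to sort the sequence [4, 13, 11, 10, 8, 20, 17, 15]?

The minimum number of adjacent swaps to sort an array equals its inversion count, since every such swap removes exactly one inversion.
Count inversions — for each element, later elements that are smaller:
4: none → 0
13: 11, 10, 8 → 3
11: 10, 8 → 2
10: 8 → 1
8: none → 0
20: 17, 15 → 2
17: 15 → 1
15: none → 0
Total inversions: 0 + 3 + 2 + 1 + 0 + 2 + 1 + 0 = 9

There are 9 swaps.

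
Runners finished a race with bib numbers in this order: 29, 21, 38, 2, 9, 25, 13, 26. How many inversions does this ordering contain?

15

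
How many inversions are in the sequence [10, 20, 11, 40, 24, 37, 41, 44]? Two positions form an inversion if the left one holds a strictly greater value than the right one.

There are 3 inversions.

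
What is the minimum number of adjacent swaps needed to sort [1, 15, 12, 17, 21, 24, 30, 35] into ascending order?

Minimum adjacent swaps = number of inversions (each swap of adjacent out-of-order elements removes one inversion and no swap can remove more).
Count inversions — for each element, later elements that are smaller:
1: none → 0
15: 12 → 1
12: none → 0
17: none → 0
21: none → 0
24: none → 0
30: none → 0
35: none → 0
Total inversions: 0 + 1 + 0 + 0 + 0 + 0 + 0 + 0 = 1

1 adjacent swap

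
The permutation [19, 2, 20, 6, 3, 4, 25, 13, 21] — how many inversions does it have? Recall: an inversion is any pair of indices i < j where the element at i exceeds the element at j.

13 inversions

Count, for each position, how many later elements it exceeds:
19 → 2, 6, 3, 4, 13 → 5
2 → none → 0
20 → 6, 3, 4, 13 → 4
6 → 3, 4 → 2
3 → none → 0
4 → none → 0
25 → 13, 21 → 2
13 → none → 0
21 → none → 0
Sum: 5 + 0 + 4 + 2 + 0 + 0 + 2 + 0 + 0 = 13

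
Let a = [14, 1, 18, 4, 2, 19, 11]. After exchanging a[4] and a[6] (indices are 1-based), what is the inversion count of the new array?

There are 10 inversions.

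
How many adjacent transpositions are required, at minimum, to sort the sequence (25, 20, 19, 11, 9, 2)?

Minimum adjacent swaps = number of inversions (each swap of adjacent out-of-order elements removes one inversion and no swap can remove more).
Count inversions — for each element, later elements that are smaller:
25: 20, 19, 11, 9, 2 → 5
20: 19, 11, 9, 2 → 4
19: 11, 9, 2 → 3
11: 9, 2 → 2
9: 2 → 1
2: none → 0
Total inversions: 5 + 4 + 3 + 2 + 1 + 0 = 15

There are 15 adjacent swaps.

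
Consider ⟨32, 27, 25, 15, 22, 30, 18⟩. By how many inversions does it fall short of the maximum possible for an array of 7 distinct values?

Maximum inversions for 7 distinct elements is C(7, 2) = 7·6/2 = 21.
Current inversions — for each element, count later smaller elements:
32: 6
27: 4
25: 3
15: 0
22: 1
30: 1
18: 0
Current total: 6 + 4 + 3 + 0 + 1 + 1 + 0 = 15
Shortfall: 21 − 15 = 6

6 inversions short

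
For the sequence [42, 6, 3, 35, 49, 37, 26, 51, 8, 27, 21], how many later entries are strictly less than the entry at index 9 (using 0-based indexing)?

1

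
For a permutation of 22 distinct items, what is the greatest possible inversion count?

231 inversions

A reversed (strictly descending) arrangement makes every pair an inversion, giving C(22, 2) inversions.
C(22, 2) = 22·21/2 = 231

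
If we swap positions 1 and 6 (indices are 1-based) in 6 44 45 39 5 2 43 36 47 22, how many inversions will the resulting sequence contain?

20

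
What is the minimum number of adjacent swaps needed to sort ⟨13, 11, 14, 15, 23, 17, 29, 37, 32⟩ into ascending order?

3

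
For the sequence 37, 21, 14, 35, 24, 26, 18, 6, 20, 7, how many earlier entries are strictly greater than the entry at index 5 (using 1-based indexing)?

2 such elements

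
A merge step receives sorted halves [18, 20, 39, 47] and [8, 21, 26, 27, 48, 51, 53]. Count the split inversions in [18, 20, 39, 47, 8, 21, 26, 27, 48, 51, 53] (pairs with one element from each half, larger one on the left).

10 split inversions

Count, for every r in R, how many entries of L exceed r:
r = 8: 18, 20, 39, 47 → 4
r = 21: 39, 47 → 2
r = 26: 39, 47 → 2
r = 27: 39, 47 → 2
r = 48: none → 0
r = 51: none → 0
r = 53: none → 0
Cross-inversions: 4 + 2 + 2 + 2 + 0 + 0 + 0 = 10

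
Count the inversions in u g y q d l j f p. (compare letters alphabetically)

23 inversions

Sweep left to right; for each value list the smaller values that follow it:
u: 7
g: 2
y: 6
q: 5
d: 0
l: 2
j: 1
f: 0
p: 0
Sum: 7 + 2 + 6 + 5 + 0 + 2 + 1 + 0 + 0 = 23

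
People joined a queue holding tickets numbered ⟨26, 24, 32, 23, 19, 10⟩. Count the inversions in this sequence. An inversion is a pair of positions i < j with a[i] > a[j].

There are 13 inversions.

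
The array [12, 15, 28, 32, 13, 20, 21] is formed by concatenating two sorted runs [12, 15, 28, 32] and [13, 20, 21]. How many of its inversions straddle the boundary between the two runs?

7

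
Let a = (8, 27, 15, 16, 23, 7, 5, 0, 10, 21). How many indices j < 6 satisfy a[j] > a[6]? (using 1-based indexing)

5

The element at index 6 is 7.
Elements before it: 8, 27, 15, 16, 23
Those larger than 7: 8, 27, 15, 16, 23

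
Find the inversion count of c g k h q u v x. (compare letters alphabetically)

Sweep left to right; for each value list the smaller values that follow it:
c → none → 0
g → none → 0
k → h → 1
h → none → 0
q → none → 0
u → none → 0
v → none → 0
x → none → 0
Sum: 0 + 0 + 1 + 0 + 0 + 0 + 0 + 0 = 1

1 inversion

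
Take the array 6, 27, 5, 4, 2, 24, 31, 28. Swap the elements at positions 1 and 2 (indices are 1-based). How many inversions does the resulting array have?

12 inversions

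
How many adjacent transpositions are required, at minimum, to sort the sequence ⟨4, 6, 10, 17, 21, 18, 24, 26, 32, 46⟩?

1 adjacent swap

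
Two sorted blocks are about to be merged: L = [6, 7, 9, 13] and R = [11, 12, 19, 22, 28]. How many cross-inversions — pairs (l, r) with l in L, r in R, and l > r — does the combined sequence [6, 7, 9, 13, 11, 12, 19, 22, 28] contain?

2

For each element r of the right run, count left-run elements greater than r:
r = 11: 13 → 1
r = 12: 13 → 1
r = 19: none → 0
r = 22: none → 0
r = 28: none → 0
Cross-inversions: 1 + 1 + 0 + 0 + 0 = 2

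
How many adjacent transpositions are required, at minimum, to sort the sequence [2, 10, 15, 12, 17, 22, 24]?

Minimum adjacent swaps = number of inversions (each swap of adjacent out-of-order elements removes one inversion and no swap can remove more).
Count inversions — for each element, later elements that are smaller:
2: none → 0
10: none → 0
15: 12 → 1
12: none → 0
17: none → 0
22: none → 0
24: none → 0
Total inversions: 0 + 0 + 1 + 0 + 0 + 0 + 0 = 1

1 adjacent swap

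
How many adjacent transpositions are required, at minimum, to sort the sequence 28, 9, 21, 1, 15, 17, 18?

11 adjacent swaps

Each adjacent swap fixes exactly one inversion, so the minimum swap count equals the number of inversions.
Count inversions — for each element, later elements that are smaller:
28: 9, 21, 1, 15, 17, 18 → 6
9: 1 → 1
21: 1, 15, 17, 18 → 4
1: none → 0
15: none → 0
17: none → 0
18: none → 0
Total inversions: 6 + 1 + 4 + 0 + 0 + 0 + 0 = 11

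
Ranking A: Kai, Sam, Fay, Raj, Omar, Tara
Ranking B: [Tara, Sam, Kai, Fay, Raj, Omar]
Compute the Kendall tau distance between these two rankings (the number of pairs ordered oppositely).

6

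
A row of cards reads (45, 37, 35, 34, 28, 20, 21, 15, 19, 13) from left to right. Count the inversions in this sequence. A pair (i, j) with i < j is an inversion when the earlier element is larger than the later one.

Sweep left to right; for each value list the smaller values that follow it:
45: 9
37: 8
35: 7
34: 6
28: 5
20: 3
21: 3
15: 1
19: 1
13: 0
Sum: 9 + 8 + 7 + 6 + 5 + 3 + 3 + 1 + 1 + 0 = 43

43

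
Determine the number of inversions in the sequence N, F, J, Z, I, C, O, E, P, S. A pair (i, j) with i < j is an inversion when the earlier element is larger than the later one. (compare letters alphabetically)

Inversions: 19

Element-by-element contributions:
N: 5
F: 2
J: 3
Z: 6
I: 2
C: 0
O: 1
E: 0
P: 0
S: 0
Sum: 5 + 2 + 3 + 6 + 2 + 0 + 1 + 0 + 0 + 0 = 19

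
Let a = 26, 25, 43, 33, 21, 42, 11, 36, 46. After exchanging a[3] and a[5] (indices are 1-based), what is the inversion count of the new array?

12 inversions

Positions 3 and 5 hold 43 and 21; after swapping, the array is [26, 25, 21, 33, 43, 42, 11, 36, 46].
For each element, count later entries that are smaller:
26 → 25, 21, 11 → 3
25 → 21, 11 → 2
21 → 11 → 1
33 → 11 → 1
43 → 42, 11, 36 → 3
42 → 11, 36 → 2
11 → none → 0
36 → none → 0
46 → none → 0
Sum: 3 + 2 + 1 + 1 + 3 + 2 + 0 + 0 + 0 = 12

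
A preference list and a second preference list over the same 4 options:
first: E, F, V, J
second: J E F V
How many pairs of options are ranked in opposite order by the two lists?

Pairs: 3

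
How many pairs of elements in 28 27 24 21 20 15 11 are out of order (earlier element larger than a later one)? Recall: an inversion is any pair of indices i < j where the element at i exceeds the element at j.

For each element, count later entries that are smaller:
28: 6
27: 5
24: 4
21: 3
20: 2
15: 1
11: 0
Sum: 6 + 5 + 4 + 3 + 2 + 1 + 0 = 21

There are 21 inversions.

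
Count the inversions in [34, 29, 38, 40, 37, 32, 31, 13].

19

Count, for each position, how many later elements it exceeds:
34: 4
29: 1
38: 4
40: 4
37: 3
32: 2
31: 1
13: 0
Sum: 4 + 1 + 4 + 4 + 3 + 2 + 1 + 0 = 19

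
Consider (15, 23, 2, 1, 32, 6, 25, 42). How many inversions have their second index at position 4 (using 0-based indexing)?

The element at index 4 is 32.
Elements before it: 15, 23, 2, 1
None of them are larger than 32.

0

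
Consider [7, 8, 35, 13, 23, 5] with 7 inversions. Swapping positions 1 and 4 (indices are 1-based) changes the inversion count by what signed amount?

+3

Positions 1 and 4 hold 7 and 13; after swapping, the array is [13, 8, 35, 7, 23, 5].
For each element, count later entries that are smaller:
13: 3
8: 2
35: 3
7: 1
23: 1
5: 0
Sum: 3 + 2 + 3 + 1 + 1 + 0 = 10
Change: 10 − 7 = +3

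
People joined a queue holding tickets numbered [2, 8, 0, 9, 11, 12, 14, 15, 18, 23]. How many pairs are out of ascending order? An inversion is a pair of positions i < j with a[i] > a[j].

Sweep left to right; for each value list the smaller values that follow it:
2: 1
8: 1
0: 0
9: 0
11: 0
12: 0
14: 0
15: 0
18: 0
23: 0
Sum: 1 + 1 + 0 + 0 + 0 + 0 + 0 + 0 + 0 + 0 = 2

2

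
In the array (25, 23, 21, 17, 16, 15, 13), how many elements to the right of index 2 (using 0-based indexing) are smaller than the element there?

4

The element at index 2 is 21.
Elements after it: 17, 16, 15, 13
Those smaller than 21: 17, 16, 15, 13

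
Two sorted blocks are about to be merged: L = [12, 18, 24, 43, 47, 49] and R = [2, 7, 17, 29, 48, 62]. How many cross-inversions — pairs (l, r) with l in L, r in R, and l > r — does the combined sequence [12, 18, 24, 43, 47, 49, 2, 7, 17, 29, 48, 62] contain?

21

Take each right-half value and tally the left-half values above it:
r = 2: 12, 18, 24, 43, 47, 49 → 6
r = 7: 12, 18, 24, 43, 47, 49 → 6
r = 17: 18, 24, 43, 47, 49 → 5
r = 29: 43, 47, 49 → 3
r = 48: 49 → 1
r = 62: none → 0
Cross-inversions: 6 + 6 + 5 + 3 + 1 + 0 = 21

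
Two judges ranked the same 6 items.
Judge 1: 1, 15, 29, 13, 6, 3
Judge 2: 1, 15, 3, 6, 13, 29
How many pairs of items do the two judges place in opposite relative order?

6 discordant pairs

Assign each item its position (1..6) in the first ordering, then rewrite the second ordering as that position sequence:
positions: 1→1, 15→2, 29→3, 13→4, 6→5, 3→6
second ordering as positions: [1, 2, 6, 5, 4, 3]
Discordant pairs = inversions in this position sequence.
1: 0
2: 0
6: 5, 4, 3 → 3
5: 4, 3 → 2
4: 3 → 1
3: 0
Total: 0 + 0 + 3 + 2 + 1 + 0 = 6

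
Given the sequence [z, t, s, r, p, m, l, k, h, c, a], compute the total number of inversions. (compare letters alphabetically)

For each element, count later entries that are smaller:
z → t, s, r, p, m, l, k, h, c, a → 10
t → s, r, p, m, l, k, h, c, a → 9
s → r, p, m, l, k, h, c, a → 8
r → p, m, l, k, h, c, a → 7
p → m, l, k, h, c, a → 6
m → l, k, h, c, a → 5
l → k, h, c, a → 4
k → h, c, a → 3
h → c, a → 2
c → a → 1
a → none → 0
Sum: 10 + 9 + 8 + 7 + 6 + 5 + 4 + 3 + 2 + 1 + 0 = 55

There are 55 out-of-order pairs.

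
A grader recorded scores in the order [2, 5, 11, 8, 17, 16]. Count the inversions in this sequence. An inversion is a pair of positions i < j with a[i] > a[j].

Out-of-order pairs: 2

Inversion pairs (indices are 1-based):
(3,4): 11 > 8
(5,6): 17 > 16
That's 2 pairs.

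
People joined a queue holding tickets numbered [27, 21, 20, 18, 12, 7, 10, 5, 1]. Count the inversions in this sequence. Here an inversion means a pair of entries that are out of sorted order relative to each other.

Inversions: 35

Count, for each position, how many later elements it exceeds:
27: 8
21: 7
20: 6
18: 5
12: 4
7: 2
10: 2
5: 1
1: 0
Sum: 8 + 7 + 6 + 5 + 4 + 2 + 2 + 1 + 0 = 35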